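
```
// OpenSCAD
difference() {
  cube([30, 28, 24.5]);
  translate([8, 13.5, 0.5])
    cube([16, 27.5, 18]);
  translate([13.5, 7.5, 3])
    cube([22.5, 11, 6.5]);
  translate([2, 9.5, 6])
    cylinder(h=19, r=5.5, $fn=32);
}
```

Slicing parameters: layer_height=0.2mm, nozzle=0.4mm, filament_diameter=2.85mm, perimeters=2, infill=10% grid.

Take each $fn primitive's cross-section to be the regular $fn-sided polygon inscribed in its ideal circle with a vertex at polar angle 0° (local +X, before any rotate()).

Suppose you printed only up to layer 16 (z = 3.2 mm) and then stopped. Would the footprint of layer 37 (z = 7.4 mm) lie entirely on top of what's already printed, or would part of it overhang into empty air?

Compare the two slices. At z = 3.2: the cube is present — its section is the full 30×28 rectangle (area 840.00 mm²); the cube at (8, 13.5) is present — its section is the full 16×27.5 rectangle (area 440.00 mm²); the cube at (13.5, 7.5) (footprint 22.5×11) is included at this height (area 247.50 mm²); the cylinder at (2, 9.5) is absent (z outside [6, 25]); Subtracting the remaining from the first: starting from the 30×28 cube (840.00 mm²), the 16×27.5 cube at (8, 13.5) partially overlaps it — only the 232.00 mm² overlap (of its 440.00 mm²) is removed, clipping the outline; the 22.5×11 cube at (13.5, 7.5) partially overlaps it — only the 129.00 mm² overlap (of its 247.50 mm²) is removed, clipping the outline — area = 479.00 mm². At z = 7.4: the cube is present — its section is the full 30×28 rectangle (area 840.00 mm²); the cube at (8, 13.5) (footprint 16×27.5) is included at this height (area 440.00 mm²); the cube at (13.5, 7.5) (footprint 22.5×11) is included at this height (area 247.50 mm²); the r=5.5 cylinder at (2, 9.5) gives a regular 32-gon of circumradius 5.5 (constant along its height) (area = (32/2)·5.500²·sin(360°/32) = 94.42 mm²); Subtracting the remaining from the first: starting from the 30×28 cube (840.00 mm²), the 16×27.5 cube at (8, 13.5) partially overlaps it — only the 232.00 mm² overlap (of its 440.00 mm²) is removed, clipping the outline; the 22.5×11 cube at (13.5, 7.5) partially overlaps it — only the 129.00 mm² overlap (of its 247.50 mm²) is removed, clipping the outline; the r=5.5 cylinder at (2, 9.5) partially overlaps it — only the 68.64 mm² overlap (of its 94.42 mm²) is removed, clipping the outline — area = 410.36 mm². Checking containment: the cross-section at z = 7.4 is a subset of the cross-section at z = 3.2.

entirely on top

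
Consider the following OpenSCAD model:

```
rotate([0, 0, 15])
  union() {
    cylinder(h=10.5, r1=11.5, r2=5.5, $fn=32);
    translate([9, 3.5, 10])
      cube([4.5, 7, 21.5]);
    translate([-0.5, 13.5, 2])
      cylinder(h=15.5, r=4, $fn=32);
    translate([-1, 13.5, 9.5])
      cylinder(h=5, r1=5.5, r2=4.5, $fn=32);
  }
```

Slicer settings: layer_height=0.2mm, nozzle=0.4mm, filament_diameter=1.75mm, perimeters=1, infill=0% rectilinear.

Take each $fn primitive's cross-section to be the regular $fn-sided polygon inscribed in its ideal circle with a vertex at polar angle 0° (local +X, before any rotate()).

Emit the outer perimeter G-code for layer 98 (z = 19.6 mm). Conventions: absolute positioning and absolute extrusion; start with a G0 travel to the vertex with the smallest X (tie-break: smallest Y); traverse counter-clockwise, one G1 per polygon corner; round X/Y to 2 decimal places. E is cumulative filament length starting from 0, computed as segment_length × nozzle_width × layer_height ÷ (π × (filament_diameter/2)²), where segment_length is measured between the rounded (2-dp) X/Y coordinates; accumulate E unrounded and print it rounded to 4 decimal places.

At z = 19.6 mm: the cone is absent (z outside [0, 10.5]); the cube at (9, 3.5) is present — its section is the full 4.5×7 rectangle; the cylinder at (-0.5, 13.5) does not reach this height (z outside [2, 17.5]); the cone at (-1, 13.5) does not reach this height (z outside [9.5, 14.5]); Taking the union: only the 4.5×7 cube at (9, 3.5) is present, so the union is just that shape — 1 connected region; (whole slice rotated 15° about Z — lengths, areas and connectivity unchanged). The outline is a single polygon with 4 vertices. Extrusion per mm of travel: 0.4 × 0.2 / (π × 0.875²) = 0.033260. Accumulating E over each segment gives final E = 0.7648.

G0 X5.98 Y12.47 Z19.60
G1 X7.79 Y5.71 E0.2328
G1 X12.13 Y6.87 E0.3822
G1 X10.32 Y13.64 E0.6153
G1 X5.98 Y12.47 E0.7648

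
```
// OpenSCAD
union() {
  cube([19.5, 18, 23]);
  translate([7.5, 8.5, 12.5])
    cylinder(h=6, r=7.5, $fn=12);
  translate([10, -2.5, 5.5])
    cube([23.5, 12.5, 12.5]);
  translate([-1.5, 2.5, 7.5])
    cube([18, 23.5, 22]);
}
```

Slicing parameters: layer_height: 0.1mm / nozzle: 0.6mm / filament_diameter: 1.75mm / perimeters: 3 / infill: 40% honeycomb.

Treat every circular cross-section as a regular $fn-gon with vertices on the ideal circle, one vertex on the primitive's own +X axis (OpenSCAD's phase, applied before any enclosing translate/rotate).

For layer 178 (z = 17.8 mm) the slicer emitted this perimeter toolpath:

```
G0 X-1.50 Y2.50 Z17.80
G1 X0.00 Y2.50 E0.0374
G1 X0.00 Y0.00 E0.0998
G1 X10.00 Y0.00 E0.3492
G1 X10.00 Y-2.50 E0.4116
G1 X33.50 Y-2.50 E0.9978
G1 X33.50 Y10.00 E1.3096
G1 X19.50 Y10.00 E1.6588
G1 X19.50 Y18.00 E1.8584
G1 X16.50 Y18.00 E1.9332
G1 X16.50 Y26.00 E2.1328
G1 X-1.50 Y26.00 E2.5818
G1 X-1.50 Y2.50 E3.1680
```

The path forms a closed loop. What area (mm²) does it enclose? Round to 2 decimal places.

Apply the shoelace formula to the sequence of (X, Y) vertices; enclosed area = 717.00 mm².

717.00 mm²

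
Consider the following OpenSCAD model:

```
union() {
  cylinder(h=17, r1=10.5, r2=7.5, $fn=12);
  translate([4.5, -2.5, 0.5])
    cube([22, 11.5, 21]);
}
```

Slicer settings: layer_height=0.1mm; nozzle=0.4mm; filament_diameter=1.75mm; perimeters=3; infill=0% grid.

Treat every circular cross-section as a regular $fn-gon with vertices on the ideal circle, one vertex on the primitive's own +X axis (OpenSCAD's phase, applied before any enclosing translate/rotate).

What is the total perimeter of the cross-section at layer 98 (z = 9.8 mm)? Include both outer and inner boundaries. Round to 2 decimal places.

At z = 9.8 mm: the cone contributes a regular 12-gon of circumradius 8.771 (interpolated between r1=10.5 and r2=7.5 at t=0.576) (perimeter = 2·12·8.771·sin(180°/12) = 54.48 mm); the cube at (4.5, -2.5) is present — its section is the full 22×11.5 rectangle (perimeter 67.00 mm); Combining (union): the regions partially overlap (shared area 30.78 mm²), so the edge portions inside another operand are dropped and the merged outline is re-measured after clipping — boundary = 96.39 mm. Overall, the cross-section is a single solid region. Total boundary length (outer) = 96.39 mm.

96.39 mm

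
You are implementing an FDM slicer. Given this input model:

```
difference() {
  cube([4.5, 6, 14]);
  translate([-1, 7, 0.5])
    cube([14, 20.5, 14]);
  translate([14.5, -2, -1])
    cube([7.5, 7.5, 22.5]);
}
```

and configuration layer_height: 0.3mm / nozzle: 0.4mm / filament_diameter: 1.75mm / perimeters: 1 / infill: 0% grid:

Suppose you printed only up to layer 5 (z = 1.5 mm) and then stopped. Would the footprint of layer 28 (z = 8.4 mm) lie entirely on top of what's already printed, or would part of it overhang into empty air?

entirely on top

Compare the two slices. At z = 1.5: the 4.5×6 cube contributes its full rectangle (area 27.00 mm²); the cube at (-1, 7) is present — its section is the full 14×20.5 rectangle (area 287.00 mm²); the cube at (14.5, -2) is present — its section is the full 7.5×7.5 rectangle (area 56.25 mm²); After the difference (first − rest): starting from the 4.5×6 cube (27.00 mm²), the 14×20.5 cube at (-1, 7) misses the remaining region (no effect); the 7.5×7.5 cube at (14.5, -2) misses the remaining region (no effect) — area = 27.00 mm². At z = 8.4: the cube (footprint 4.5×6) is included at this height (area 27.00 mm²); the cube at (-1, 7) (footprint 14×20.5) is included at this height (area 287.00 mm²); the cube at (14.5, -2) (footprint 7.5×7.5) is included at this height (area 56.25 mm²); After the difference (first − rest): starting from the 4.5×6 cube (27.00 mm²), the 14×20.5 cube at (-1, 7) misses the remaining region (no effect); the 7.5×7.5 cube at (14.5, -2) misses the remaining region (no effect) — area = 27.00 mm². Checking containment: the cross-section at z = 8.4 is a subset of the cross-section at z = 1.5.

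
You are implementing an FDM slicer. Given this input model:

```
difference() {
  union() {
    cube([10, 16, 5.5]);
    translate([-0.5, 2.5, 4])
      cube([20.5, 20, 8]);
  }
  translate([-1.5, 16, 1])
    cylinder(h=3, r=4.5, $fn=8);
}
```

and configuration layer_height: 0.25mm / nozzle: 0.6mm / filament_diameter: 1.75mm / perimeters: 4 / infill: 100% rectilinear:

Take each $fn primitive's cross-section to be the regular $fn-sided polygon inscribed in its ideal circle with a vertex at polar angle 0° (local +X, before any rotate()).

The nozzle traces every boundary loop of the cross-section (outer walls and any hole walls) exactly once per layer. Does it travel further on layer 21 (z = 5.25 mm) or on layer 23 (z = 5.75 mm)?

Layer 21 (z = 5.25): the 10×16 cube contributes its full rectangle (perimeter 52.00 mm); the cube at (-0.5, 2.5) is present — its section is the full 20.5×20 rectangle (perimeter 81.00 mm); Merging all regions: the regions partially overlap (shared area 135.00 mm²), so the edge portions inside another operand are dropped and the merged outline is re-measured after clipping — boundary = 86.00 mm; the cylinder at (-1.5, 16) is absent (z outside [1, 4]); Taking the first minus the rest: none of the subtracted shapes is present at this height, so the result so far is unchanged — boundary = 86.00 mm. So its perimeter = 86.00 mm. Layer 23 (z = 5.75): the cube is not intersected at this z (z outside [0, 5.5]); the cube at (-0.5, 2.5) is present — its section is the full 20.5×20 rectangle (perimeter 81.00 mm); Merging all regions: only the 20.5×20 cube at (-0.5, 2.5) is present, so the union is just that shape — boundary = 81.00 mm; the cylinder at (-1.5, 16) is not intersected at this z (z outside [1, 4]); After the difference (first − rest): none of the subtracted shapes is present at this height, so that combined region is unchanged — boundary = 81.00 mm. So its perimeter = 81.00 mm. Layer 21 is larger (86.00 vs 81.00 mm).

layer 21 (z = 5.25 mm)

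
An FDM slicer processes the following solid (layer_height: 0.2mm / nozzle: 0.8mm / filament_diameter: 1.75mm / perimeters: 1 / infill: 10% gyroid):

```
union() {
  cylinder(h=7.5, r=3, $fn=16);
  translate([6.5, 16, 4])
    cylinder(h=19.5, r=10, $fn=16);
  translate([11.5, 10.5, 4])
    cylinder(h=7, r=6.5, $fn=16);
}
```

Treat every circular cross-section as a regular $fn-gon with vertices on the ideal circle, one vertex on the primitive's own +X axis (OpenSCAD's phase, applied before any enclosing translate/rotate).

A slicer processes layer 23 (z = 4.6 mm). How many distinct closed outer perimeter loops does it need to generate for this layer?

At z = 4.6 mm: the r=3 cylinder contributes a regular 16-gon of circumradius 3; the cylinder at (6.5, 16): section is a regular 16-gon, circumradius r=10; the r=6.5 cylinder at (11.5, 10.5) contributes a regular 16-gon of circumradius 6.5; Merging all regions: the regions partially overlap (shared area 86.31 mm²), so overlapping operands fuse into one piece — 2 connected regions. The result has 2 disconnected regions.

2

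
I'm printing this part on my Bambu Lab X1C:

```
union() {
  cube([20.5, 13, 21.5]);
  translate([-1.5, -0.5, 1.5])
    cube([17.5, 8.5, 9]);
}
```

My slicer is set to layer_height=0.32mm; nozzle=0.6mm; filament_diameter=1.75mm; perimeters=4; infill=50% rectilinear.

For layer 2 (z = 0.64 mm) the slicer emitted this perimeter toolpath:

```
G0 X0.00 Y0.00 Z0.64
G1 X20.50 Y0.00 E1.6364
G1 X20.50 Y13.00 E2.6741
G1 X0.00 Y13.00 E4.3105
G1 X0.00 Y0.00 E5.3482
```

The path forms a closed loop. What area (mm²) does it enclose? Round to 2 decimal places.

Apply the shoelace formula to the sequence of (X, Y) vertices; enclosed area = 266.50 mm².

266.50 mm²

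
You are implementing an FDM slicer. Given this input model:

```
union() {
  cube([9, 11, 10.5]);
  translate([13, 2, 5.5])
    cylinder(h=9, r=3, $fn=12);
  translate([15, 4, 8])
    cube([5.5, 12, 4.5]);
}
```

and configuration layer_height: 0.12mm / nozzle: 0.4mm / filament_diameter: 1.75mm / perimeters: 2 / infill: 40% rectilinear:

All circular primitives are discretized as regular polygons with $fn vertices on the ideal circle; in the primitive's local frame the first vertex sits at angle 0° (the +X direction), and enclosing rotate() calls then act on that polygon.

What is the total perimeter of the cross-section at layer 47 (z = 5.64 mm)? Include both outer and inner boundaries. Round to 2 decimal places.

58.63 mm

At z = 5.64 mm: the cube is present — its section is the full 9×11 rectangle (perimeter 40.00 mm); the r=3 cylinder at (13, 2) gives a regular 12-gon of circumradius 3 (constant along its height) (perimeter = 2·12·3.000·sin(180°/12) = 18.63 mm); the cube at (15, 4) is not intersected at this z (z outside [8, 12.5]); Taking the union: the 2 present regions are separate (no shared area or edge), so areas and boundary lengths simply add and each stays a separate island — boundary = 58.63 mm. Overall, the cross-section has 2 separate islands. Total boundary length (outer) = 58.63 mm.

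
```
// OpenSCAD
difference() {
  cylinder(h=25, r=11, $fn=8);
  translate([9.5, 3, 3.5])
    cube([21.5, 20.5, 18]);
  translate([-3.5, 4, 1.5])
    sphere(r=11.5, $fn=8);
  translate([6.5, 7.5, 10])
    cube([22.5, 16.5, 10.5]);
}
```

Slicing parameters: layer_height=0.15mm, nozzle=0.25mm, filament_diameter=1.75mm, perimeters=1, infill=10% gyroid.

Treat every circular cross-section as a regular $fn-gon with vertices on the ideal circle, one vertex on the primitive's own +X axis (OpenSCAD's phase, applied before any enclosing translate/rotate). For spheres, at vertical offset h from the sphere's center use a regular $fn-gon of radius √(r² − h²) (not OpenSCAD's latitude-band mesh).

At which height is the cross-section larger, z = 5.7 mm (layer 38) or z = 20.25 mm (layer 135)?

Layer 38 (z = 5.7): the cylinder: section is a regular 8-gon, circumradius r=11 (area = (8/2)·11.000²·sin(360°/8) = 342.24 mm²); the cube at (9.5, 3) (footprint 21.5×20.5) is included at this height (area 440.75 mm²); the r=11.5 sphere at (-3.5, 4) slices to a regular 8-gon of circumradius 10.706 (√(r²−h²) with h=4.2 from center) (area = (8/2)·10.706²·sin(360°/8) = 324.17 mm²); the cube at (6.5, 7.5) is absent (z outside [10, 20.5]); Subtracting the remaining from the first: starting from the r=11 cylinder (342.24 mm²), the 21.5×20.5 cube at (9.5, 3) partially overlaps it — only the 0.08 mm² overlap (of its 440.75 mm²) is removed, clipping the outline; the r=11.5 sphere at (-3.5, 4) partially overlaps it — only the 223.66 mm² overlap (of its 324.17 mm²) is removed, clipping the outline — area = 118.50 mm². So its area = 118.50 mm². Layer 135 (z = 20.25): the r=11 cylinder gives a regular 8-gon of circumradius 11 (constant along its height) (area = (8/2)·11.000²·sin(360°/8) = 342.24 mm²); the cube at (9.5, 3) is present — its section is the full 21.5×20.5 rectangle (area 440.75 mm²); the sphere at (-3.5, 4) is not intersected at this z (|z−center|=18.750 > r=11.5); the cube at (6.5, 7.5) is present — its section is the full 22.5×16.5 rectangle (area 371.25 mm²); Taking the first minus the rest: starting from the r=11 cylinder (342.24 mm²), the 21.5×20.5 cube at (9.5, 3) partially overlaps it — only the 0.08 mm² overlap (of its 440.75 mm²) is removed, clipping the outline; the 22.5×16.5 cube at (6.5, 7.5) partially overlaps it — only the 0.71 mm² overlap (of its 371.25 mm²) is removed, clipping the outline — area = 341.45 mm². So its area = 341.45 mm². Layer 135 is larger (341.45 vs 118.50 mm²).

layer 135 (z = 20.25 mm)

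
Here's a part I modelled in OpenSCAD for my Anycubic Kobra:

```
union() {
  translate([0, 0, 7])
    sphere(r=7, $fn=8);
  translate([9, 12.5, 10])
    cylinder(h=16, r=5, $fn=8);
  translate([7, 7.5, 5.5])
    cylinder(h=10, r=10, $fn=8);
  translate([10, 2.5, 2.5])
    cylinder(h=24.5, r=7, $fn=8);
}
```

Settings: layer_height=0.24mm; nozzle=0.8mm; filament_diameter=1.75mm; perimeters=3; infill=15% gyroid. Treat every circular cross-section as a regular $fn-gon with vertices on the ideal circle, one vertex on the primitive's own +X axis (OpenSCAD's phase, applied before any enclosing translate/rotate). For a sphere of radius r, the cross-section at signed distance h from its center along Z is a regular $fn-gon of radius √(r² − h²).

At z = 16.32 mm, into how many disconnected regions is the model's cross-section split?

At z = 16.32 mm: the sphere is not intersected at this z (|z−center|=9.320 > r=7); the r=5 cylinder at (9, 12.5) gives a regular 8-gon of circumradius 5 (constant along its height); the cylinder at (7, 7.5) does not reach this height (z outside [5.5, 15.5]); the r=7 cylinder at (10, 2.5) gives a regular 8-gon of circumradius 7 (constant along its height); Taking the union: the regions partially overlap (shared area 4.62 mm²), so overlapping operands fuse into one piece — 1 connected region. The result has 1 disconnected region.

1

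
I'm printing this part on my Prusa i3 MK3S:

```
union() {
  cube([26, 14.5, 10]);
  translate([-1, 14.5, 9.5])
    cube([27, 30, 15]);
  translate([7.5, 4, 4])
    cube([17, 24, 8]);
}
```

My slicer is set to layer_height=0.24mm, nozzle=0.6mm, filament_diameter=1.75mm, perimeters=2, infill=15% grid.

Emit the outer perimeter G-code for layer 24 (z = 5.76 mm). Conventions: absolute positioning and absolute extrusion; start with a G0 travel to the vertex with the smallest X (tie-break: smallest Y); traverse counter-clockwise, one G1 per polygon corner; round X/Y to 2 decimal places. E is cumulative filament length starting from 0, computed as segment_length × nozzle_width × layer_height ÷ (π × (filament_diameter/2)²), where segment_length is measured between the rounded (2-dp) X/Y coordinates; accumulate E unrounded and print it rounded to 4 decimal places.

G0 X0.00 Y0.00 Z5.76
G1 X26.00 Y0.00 E1.5566
G1 X26.00 Y14.50 E2.4247
G1 X24.50 Y14.50 E2.5145
G1 X24.50 Y28.00 E3.3227
G1 X7.50 Y28.00 E4.3404
G1 X7.50 Y14.50 E5.1487
G1 X0.00 Y14.50 E5.5977
G1 X0.00 Y0.00 E6.4658

At z = 5.76 mm: the cube is present — its section is the full 26×14.5 rectangle; the cube at (-1, 14.5) is not intersected at this z (z outside [9.5, 24.5]); the cube at (7.5, 4) is present — its section is the full 17×24 rectangle; Merging all regions: the regions partially overlap (shared area 178.50 mm²), so overlapping operands fuse into one piece — 1 connected region. The outline is a single polygon with 8 vertices. Extrusion per mm of travel: 0.6 × 0.24 / (π × 0.875²) = 0.059868. Accumulating E over each segment gives final E = 6.4658.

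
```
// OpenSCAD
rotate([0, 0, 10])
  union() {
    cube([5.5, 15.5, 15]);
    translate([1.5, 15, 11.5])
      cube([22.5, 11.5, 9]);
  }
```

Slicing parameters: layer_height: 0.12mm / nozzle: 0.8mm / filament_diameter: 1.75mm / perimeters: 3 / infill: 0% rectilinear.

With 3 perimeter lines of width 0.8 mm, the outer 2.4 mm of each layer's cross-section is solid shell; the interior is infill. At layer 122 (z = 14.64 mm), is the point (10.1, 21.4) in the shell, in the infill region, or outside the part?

At z = 14.64 mm: the 5.5×15.5 cube contributes its full rectangle; the cube at (1.5, 15) is present — its section is the full 22.5×11.5 rectangle; Merging all regions: the regions partially overlap (shared area 2.00 mm²), so overlapping operands fuse into one piece — 1 connected region; (rotated 10° about Z; rotation is an isometry so areas/perimeters/island counts are preserved). Overall, the cross-section is a single solid region. Undo the 10° rotation: the query point maps to (13.663, 19.321) in the un-rotated model frame. The nearest boundary edge runs (24.00, 15.00)→(5.50, 15.00); distance from the point to it = 4.32 mm. The point is inside the cross-section and 4.32 mm from the nearest boundary — more than the 2.4 mm shell width (3 × 0.8), so it's in the infill interior.

infill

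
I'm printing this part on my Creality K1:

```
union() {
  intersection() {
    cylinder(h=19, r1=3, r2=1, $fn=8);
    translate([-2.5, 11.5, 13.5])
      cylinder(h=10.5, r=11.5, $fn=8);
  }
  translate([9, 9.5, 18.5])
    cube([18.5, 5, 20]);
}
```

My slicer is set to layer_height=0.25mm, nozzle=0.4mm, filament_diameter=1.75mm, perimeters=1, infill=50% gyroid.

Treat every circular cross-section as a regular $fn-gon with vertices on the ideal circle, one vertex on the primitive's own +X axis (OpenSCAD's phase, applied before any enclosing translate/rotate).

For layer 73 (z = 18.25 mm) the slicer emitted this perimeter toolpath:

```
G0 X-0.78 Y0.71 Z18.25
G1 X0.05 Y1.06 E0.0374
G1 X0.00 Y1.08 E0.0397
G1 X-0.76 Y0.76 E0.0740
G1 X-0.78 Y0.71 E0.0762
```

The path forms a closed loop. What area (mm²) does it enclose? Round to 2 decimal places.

0.03 mm²

Apply the shoelace formula to the sequence of (X, Y) vertices; enclosed area = 0.03 mm².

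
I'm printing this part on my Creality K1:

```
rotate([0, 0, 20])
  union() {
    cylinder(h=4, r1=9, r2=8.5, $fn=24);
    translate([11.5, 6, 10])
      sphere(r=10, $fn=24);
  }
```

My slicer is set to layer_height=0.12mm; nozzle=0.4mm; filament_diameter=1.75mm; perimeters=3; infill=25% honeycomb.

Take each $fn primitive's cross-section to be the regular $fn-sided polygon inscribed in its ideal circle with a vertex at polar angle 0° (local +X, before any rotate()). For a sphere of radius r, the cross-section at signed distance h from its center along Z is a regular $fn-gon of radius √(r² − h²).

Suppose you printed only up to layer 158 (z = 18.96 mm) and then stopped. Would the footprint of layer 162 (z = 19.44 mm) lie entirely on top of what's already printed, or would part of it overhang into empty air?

entirely on top

Compare the two slices. At z = 18.96: the cone is absent (z outside [0, 4]); the sphere at (11.5, 6): section is a regular 24-gon, circumradius = √(r²−h²) = √(10²−8.96²) = 4.441 (area = (24/2)·4.441²·sin(360°/24) = 61.24 mm²); Combining (union): only the r=10 sphere at (11.5, 6) is present, so the union is just that shape — area = 61.24 mm²; (whole slice rotated 20° about Z — lengths, areas and connectivity unchanged). At z = 19.44: the cone is not intersected at this z (z outside [0, 4]); the r=10 sphere at (11.5, 6) contributes a regular 24-gon of circumradius √(10²−9.44²) = 3.299 (area = (24/2)·3.299²·sin(360°/24) = 33.81 mm²); Merging all regions: only the r=10 sphere at (11.5, 6) is present, so the union is just that shape — area = 33.81 mm²; (rotated 20° about Z; rotation is an isometry so areas/perimeters/island counts are preserved). Checking containment: the cross-section at z = 19.44 is a subset of the cross-section at z = 18.96.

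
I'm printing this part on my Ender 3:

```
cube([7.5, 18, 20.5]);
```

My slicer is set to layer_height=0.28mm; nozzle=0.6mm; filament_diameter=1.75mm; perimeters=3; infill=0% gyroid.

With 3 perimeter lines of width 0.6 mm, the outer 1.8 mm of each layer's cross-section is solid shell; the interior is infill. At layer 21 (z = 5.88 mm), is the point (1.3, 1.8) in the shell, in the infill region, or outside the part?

shell

At z = 5.88 mm: the cube (footprint 7.5×18) is included at this height. Overall, the cross-section is a single solid region. The nearest boundary edge runs (0.00, 18.00)→(0.00, 0.00); distance from the point to it = 1.30 mm. The point is inside the cross-section, 1.30 mm from the nearest boundary — within the 1.8 mm shell band (3 × 0.6).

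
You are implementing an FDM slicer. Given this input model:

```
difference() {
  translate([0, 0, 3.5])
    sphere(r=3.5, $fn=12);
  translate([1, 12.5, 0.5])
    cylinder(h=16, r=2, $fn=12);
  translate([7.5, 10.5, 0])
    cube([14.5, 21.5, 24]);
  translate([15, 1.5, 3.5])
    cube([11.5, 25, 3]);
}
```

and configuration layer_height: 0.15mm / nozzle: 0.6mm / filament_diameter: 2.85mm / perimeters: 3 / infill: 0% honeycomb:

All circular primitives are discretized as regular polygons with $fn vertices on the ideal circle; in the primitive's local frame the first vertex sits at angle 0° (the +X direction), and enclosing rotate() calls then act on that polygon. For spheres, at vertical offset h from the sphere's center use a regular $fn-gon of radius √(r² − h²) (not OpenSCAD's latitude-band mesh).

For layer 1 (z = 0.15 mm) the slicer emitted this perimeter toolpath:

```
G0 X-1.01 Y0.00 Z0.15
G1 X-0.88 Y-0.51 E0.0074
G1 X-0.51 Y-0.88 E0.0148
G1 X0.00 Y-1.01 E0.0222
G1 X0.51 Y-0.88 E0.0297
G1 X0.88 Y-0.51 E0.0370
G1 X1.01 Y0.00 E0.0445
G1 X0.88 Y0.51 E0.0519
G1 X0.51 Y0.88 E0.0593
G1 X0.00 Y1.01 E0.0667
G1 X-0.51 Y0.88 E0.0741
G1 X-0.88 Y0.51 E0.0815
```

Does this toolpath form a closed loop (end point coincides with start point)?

no

Start point (G0): (-1.01, 0.00). End point (last G1): the path does not return to the start — open.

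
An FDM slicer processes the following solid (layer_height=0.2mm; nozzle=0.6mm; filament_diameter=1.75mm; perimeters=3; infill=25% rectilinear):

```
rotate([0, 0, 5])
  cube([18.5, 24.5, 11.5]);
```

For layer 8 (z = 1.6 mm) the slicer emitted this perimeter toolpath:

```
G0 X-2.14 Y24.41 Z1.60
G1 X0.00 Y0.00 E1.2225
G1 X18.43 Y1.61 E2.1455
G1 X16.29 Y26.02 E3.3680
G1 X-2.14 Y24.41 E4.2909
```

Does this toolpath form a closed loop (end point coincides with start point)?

Start point (G0): (-2.14, 24.41). End point (last G1): the path returns to the start — closed.

yes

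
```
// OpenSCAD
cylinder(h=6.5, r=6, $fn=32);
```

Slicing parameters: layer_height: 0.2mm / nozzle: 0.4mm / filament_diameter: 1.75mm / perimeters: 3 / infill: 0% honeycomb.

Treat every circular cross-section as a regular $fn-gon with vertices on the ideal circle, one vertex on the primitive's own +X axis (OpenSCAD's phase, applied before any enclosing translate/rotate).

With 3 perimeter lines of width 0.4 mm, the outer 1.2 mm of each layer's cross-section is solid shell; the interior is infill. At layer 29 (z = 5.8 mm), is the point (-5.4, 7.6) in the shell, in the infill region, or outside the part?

outside

At z = 5.8 mm: the cylinder: section is a regular 32-gon, circumradius r=6. Overall, the cross-section is a single solid region. The nearest boundary edge runs (-2.30, 5.54)→(-3.33, 4.99); distance from the point to it = 3.33 mm. The point is not inside any of the regions above, so it lies outside the cross-section (3.33 mm from the nearest boundary).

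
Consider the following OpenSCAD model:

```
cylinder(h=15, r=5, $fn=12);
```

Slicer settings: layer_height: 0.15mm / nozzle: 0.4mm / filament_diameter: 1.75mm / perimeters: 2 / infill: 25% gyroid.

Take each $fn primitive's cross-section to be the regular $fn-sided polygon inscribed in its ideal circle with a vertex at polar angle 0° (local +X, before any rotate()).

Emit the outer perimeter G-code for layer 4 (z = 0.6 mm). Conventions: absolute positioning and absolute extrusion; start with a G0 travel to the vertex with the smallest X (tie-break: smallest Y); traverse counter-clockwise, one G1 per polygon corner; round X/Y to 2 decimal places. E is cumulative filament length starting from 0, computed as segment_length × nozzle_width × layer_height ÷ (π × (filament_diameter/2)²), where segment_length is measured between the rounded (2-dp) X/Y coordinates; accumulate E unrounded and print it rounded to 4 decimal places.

At z = 0.6 mm: the r=5 cylinder gives a regular 12-gon of circumradius 5 (constant along its height). The outline is a single polygon with 12 vertices. Extrusion per mm of travel: 0.4 × 0.15 / (π × 0.875²) = 0.024945. Accumulating E over each segment gives final E = 0.7747.

G0 X-5.00 Y0.00 Z0.60
G1 X-4.33 Y-2.50 E0.0646
G1 X-2.50 Y-4.33 E0.1291
G1 X0.00 Y-5.00 E0.1937
G1 X2.50 Y-4.33 E0.2582
G1 X4.33 Y-2.50 E0.3228
G1 X5.00 Y0.00 E0.3874
G1 X4.33 Y2.50 E0.4519
G1 X2.50 Y4.33 E0.5165
G1 X0.00 Y5.00 E0.5811
G1 X-2.50 Y4.33 E0.6456
G1 X-4.33 Y2.50 E0.7102
G1 X-5.00 Y0.00 E0.7747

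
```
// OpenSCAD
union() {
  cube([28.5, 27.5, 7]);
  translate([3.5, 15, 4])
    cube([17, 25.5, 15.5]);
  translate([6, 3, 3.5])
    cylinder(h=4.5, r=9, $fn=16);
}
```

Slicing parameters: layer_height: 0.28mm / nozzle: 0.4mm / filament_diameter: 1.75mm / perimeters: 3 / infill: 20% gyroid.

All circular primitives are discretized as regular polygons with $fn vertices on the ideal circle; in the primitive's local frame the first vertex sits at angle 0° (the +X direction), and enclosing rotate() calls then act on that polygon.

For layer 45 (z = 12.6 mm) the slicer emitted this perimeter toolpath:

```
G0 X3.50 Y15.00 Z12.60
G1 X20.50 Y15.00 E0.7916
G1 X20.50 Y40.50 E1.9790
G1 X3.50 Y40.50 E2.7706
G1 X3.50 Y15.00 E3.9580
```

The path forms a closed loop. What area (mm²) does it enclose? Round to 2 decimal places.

433.50 mm²

Apply the shoelace formula to the sequence of (X, Y) vertices; enclosed area = 433.50 mm².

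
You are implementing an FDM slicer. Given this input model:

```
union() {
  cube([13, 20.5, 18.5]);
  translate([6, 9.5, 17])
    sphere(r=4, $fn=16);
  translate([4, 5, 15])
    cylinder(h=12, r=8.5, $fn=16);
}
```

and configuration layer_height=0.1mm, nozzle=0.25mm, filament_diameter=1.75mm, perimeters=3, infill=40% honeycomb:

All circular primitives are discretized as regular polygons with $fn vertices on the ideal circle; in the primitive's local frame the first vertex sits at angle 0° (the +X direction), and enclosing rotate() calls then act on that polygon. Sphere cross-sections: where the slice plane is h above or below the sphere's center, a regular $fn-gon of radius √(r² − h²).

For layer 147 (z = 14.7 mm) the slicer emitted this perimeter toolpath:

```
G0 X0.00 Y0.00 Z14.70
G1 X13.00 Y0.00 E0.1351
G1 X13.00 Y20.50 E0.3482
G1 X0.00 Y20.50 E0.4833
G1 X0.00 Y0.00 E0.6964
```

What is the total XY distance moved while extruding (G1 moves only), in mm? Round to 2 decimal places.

Sum the Euclidean lengths of each G1 segment: total = 67.00 mm.

67.00 mm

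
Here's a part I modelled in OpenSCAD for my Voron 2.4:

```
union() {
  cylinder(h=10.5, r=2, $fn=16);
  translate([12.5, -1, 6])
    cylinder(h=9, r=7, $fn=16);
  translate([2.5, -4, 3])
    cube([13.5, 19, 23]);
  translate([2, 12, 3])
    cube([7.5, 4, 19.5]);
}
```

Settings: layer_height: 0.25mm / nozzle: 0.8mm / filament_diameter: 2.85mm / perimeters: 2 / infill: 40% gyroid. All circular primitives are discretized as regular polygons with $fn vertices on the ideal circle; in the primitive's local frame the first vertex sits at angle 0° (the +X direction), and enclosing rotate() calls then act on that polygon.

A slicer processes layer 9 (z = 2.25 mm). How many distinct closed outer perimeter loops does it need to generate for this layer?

At z = 2.25 mm: the cylinder: section is a regular 16-gon, circumradius r=2; the cylinder at (12.5, -1) is not intersected at this z (z outside [6, 15]); the cube at (2.5, -4) is not intersected at this z (z outside [3, 26]); the cube at (2, 12) is absent (z outside [3, 22.5]); Combining (union): only the r=2 cylinder is present, so the union is just that shape — 1 connected region. The result has 1 disconnected region.

1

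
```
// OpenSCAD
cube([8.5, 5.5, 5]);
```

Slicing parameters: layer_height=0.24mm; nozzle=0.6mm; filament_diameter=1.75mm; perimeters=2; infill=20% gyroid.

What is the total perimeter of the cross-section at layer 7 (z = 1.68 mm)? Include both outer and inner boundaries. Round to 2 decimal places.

At z = 1.68 mm: the cube (footprint 8.5×5.5) is included at this height (perimeter 28.00 mm). Overall, the cross-section is a single solid region. Total boundary length (outer) = 28.00 mm.

28.00 mm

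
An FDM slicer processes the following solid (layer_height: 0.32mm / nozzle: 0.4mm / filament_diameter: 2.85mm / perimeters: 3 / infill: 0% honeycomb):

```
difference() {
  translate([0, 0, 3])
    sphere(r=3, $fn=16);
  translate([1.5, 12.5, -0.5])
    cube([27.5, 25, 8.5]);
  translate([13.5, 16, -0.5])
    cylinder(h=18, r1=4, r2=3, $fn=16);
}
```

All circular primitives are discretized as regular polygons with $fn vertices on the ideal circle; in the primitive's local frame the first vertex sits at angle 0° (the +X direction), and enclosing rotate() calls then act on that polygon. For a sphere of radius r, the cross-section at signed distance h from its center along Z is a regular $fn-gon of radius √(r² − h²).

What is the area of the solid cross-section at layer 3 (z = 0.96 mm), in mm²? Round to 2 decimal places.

14.81 mm²

At z = 0.96 mm: the r=3 sphere contributes a regular 16-gon of circumradius √(3²−2.04²) = 2.200 (area = (16/2)·2.200²·sin(360°/16) = 14.81 mm²); the 27.5×25 cube at (1.5, 12.5) contributes its full rectangle (area 687.50 mm²); the cone at (13.5, 16): at t=0.081 of its height the radius interpolates to r₁+(r₂−r₁)t = 3.919, giving a regular 16-gon of that circumradius (area = (16/2)·3.919²·sin(360°/16) = 47.02 mm²); Subtracting the remaining from the first: starting from the r=3 sphere (14.81 mm²), the 27.5×25 cube at (1.5, 12.5) misses the remaining region (no effect); the cone at (13.5, 16) misses the remaining region (no effect) — area = 14.81 mm². Overall, the cross-section is a single solid region. Net area = 14.81 mm².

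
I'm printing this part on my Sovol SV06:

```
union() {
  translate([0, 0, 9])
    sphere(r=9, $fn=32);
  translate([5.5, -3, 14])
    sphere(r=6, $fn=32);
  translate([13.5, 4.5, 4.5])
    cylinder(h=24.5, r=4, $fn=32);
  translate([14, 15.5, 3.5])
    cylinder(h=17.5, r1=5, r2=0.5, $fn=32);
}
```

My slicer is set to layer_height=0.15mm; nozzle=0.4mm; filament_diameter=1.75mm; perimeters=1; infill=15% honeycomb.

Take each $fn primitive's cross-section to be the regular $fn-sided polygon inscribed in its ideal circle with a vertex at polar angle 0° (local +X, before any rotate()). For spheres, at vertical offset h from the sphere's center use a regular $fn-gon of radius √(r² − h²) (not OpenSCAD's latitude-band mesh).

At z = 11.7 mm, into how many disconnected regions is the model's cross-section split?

At z = 11.7 mm: the r=9 sphere slices to a regular 32-gon of circumradius 8.585 (√(r²−h²) with h=2.7 from center); the r=6 sphere at (5.5, -3) contributes a regular 32-gon of circumradius √(6²−2.3²) = 5.542; the cylinder at (13.5, 4.5): section is a regular 32-gon, circumradius r=4; the cone at (14, 15.5): at t=0.469 of its height the radius interpolates to r₁+(r₂−r₁)t = 2.891, giving a regular 32-gon of that circumradius; Taking the union: the regions partially overlap (shared area 66.21 mm²), so overlapping operands fuse into one piece — 3 connected regions. The result has 3 disconnected regions.

3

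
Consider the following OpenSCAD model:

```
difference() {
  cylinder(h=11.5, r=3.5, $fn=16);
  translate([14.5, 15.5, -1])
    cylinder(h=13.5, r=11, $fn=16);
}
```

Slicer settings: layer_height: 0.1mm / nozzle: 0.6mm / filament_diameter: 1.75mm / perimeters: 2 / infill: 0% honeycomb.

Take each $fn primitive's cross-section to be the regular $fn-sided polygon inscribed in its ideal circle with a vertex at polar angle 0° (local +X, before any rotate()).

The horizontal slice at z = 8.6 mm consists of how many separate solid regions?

1

At z = 8.6 mm: the r=3.5 cylinder gives a regular 16-gon of circumradius 3.5 (constant along its height); the cylinder at (14.5, 15.5): section is a regular 16-gon, circumradius r=11; Subtracting the remaining from the first: starting from the r=3.5 cylinder, the r=11 cylinder at (14.5, 15.5) misses the remaining region (no effect) — 1 connected region. The result has 1 disconnected region.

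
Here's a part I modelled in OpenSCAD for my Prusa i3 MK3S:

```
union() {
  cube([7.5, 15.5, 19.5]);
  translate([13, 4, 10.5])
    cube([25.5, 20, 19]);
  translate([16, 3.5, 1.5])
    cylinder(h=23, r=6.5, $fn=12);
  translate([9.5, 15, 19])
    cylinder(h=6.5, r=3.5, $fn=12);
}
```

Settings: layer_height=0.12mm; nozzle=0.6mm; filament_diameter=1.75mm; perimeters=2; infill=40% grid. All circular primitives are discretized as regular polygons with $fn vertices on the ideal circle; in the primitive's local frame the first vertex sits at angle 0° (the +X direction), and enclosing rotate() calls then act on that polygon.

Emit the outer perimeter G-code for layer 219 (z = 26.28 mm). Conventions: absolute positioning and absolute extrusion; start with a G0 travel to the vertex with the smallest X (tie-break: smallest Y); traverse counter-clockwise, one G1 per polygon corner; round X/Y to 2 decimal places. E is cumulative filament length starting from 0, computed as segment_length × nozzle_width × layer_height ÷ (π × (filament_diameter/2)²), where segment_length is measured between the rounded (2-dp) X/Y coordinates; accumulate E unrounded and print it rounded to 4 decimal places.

G0 X13.00 Y4.00 Z26.28
G1 X38.50 Y4.00 E0.7633
G1 X38.50 Y24.00 E1.3620
G1 X13.00 Y24.00 E2.1253
G1 X13.00 Y4.00 E2.7240

At z = 26.28 mm: the cube is absent (z outside [0, 19.5]); the cube at (13, 4) is present — its section is the full 25.5×20 rectangle; the cylinder at (16, 3.5) does not reach this height (z outside [1.5, 24.5]); the cylinder at (9.5, 15) does not reach this height (z outside [19, 25.5]); Combining (union): only the 25.5×20 cube at (13, 4) is present, so the union is just that shape — 1 connected region. The outline is a single polygon with 4 vertices. Extrusion per mm of travel: 0.6 × 0.12 / (π × 0.875²) = 0.029934. Accumulating E over each segment gives final E = 2.7240.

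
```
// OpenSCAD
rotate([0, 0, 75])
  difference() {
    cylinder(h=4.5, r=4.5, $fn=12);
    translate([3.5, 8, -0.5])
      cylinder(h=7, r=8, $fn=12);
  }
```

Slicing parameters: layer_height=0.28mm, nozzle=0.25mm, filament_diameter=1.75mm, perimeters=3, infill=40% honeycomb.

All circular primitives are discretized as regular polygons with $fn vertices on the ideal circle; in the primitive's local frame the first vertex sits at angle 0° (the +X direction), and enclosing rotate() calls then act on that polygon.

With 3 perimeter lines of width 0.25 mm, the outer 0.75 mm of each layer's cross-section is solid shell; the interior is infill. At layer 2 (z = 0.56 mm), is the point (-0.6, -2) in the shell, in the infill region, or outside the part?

At z = 0.56 mm: the cylinder: section is a regular 12-gon, circumradius r=4.5; the cylinder at (3.5, 8): section is a regular 12-gon, circumradius r=8; Subtracting the remaining from the first: starting from the r=4.5 cylinder, the r=8 cylinder at (3.5, 8) partially overlaps it — only the 19.25 mm² overlap (of its 192.00 mm²) is removed, clipping the outline — 1 connected region; (whole slice rotated 75° about Z — lengths, areas and connectivity unchanged). Overall, the cross-section is a single solid region. Undo the 75° rotation: the query point maps to (-2.087, 0.062) in the un-rotated model frame. The nearest boundary edge runs (-2.79, 3.36)→(-0.50, 1.07); distance from the point to it = 1.84 mm. The point is inside the cross-section and 1.84 mm from the nearest boundary — more than the 0.75 mm shell width (3 × 0.25), so it's in the infill interior.

infill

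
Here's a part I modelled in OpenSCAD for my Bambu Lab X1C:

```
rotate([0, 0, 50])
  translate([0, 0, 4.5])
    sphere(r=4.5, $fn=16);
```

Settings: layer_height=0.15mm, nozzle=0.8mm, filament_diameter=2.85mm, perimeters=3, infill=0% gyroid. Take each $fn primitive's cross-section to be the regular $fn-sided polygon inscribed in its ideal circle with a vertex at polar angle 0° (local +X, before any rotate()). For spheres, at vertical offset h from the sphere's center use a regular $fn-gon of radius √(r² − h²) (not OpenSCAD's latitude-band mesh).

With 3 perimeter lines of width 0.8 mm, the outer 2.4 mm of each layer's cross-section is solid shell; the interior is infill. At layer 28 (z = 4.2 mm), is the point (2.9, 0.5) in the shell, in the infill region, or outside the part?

At z = 4.2 mm: the r=4.5 sphere contributes a regular 16-gon of circumradius √(4.5²−0.3²) = 4.490; (whole slice rotated 50° about Z — lengths, areas and connectivity unchanged). Overall, the cross-section is a single solid region. Undo the 50° rotation: the query point maps to (2.247, -1.900) in the un-rotated model frame. The nearest boundary edge runs (3.17, -3.17)→(4.15, -1.72); distance from the point to it = 1.48 mm. The point is inside the cross-section, 1.48 mm from the nearest boundary — within the 2.4 mm shell band (3 × 0.8).

shell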